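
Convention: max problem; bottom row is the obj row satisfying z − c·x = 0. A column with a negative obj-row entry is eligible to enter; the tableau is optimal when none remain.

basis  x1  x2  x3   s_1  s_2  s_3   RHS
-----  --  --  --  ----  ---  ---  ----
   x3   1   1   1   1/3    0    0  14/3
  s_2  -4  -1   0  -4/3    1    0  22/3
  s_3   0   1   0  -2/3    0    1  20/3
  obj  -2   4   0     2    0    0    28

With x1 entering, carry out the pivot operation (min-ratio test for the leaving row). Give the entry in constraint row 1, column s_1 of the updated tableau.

Ratio test on column x1 — row 1: (14/3)/1 = 14/3; row 2: entry -4 ≤ 0; row 3: entry 0 ≤ 0. Minimum is 14/3 at row 1 (x3 leaves); pivot element 1.
Divide row 1 by 1; eliminate column x1 from the other rows.
In the new row 1, the s_1 entry is the old entry divided by the pivot: (1/3)/1 = 1/3.

1/3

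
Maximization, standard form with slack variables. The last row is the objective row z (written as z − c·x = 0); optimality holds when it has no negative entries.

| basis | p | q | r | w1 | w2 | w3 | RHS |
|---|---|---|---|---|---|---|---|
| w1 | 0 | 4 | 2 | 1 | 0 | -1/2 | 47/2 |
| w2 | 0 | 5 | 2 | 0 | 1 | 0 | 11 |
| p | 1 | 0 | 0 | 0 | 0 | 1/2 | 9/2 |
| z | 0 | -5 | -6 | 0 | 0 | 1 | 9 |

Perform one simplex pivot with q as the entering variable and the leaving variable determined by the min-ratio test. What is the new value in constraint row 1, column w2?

-4/5

Ratio test on column q — row 1: (47/2)/4 = 47/8; row 2: 11/5 = 11/5; row 3: entry 0 ≤ 0. Minimum is 11/5 at row 2 (w2 leaves); pivot element 5.
Divide row 2 by 5; eliminate column q from the other rows.
Row 1 update in column w2: 0 − 4·(1/5) = -4/5.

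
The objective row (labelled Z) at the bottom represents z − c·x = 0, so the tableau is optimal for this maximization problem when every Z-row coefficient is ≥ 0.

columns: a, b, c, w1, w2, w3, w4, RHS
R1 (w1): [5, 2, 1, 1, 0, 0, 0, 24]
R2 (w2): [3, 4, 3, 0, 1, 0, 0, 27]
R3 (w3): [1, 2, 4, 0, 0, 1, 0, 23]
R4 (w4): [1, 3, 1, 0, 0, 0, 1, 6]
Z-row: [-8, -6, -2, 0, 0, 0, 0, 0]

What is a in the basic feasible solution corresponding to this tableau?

0

a is not in the basis, so in the current basic feasible solution a = 0.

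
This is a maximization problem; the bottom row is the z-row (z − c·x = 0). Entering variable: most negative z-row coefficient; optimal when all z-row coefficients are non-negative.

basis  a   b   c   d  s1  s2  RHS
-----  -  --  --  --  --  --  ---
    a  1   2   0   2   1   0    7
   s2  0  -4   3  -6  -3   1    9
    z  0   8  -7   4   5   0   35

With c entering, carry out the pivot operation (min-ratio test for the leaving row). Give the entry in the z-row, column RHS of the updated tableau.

56

Ratio test on column c — row 1: entry 0 ≤ 0; row 2: 9/3 = 3. Minimum is 3 at row 2 (s2 leaves); pivot element 3.
Divide row 2 by 3; eliminate column c from the other rows.
z-row update in column RHS: 35 − (-7)·3 = 56.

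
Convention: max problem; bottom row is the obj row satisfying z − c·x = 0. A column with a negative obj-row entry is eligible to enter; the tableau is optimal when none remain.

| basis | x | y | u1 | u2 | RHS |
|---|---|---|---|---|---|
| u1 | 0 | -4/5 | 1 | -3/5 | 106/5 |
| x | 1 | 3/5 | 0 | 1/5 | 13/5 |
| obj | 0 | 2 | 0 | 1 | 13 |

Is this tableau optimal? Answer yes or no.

Every obj-row coefficient is ≥ 0, so the tableau is optimal.

yes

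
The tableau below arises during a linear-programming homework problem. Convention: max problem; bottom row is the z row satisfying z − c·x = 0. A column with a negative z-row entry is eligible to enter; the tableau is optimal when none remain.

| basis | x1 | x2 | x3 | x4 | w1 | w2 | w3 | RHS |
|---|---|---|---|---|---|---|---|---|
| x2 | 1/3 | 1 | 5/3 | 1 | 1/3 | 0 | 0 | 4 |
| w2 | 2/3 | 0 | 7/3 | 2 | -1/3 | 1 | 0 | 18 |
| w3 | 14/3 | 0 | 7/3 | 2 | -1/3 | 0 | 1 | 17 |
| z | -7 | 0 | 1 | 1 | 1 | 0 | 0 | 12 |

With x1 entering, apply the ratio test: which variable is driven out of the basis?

Column x1 entries and ratios — x2: 4/(1/3) = 12; w2: 18/(2/3) = 27; w3: 17/(14/3) = 51/14.
Smallest ratio is 51/14 in the row of w3, so w3 leaves.

w3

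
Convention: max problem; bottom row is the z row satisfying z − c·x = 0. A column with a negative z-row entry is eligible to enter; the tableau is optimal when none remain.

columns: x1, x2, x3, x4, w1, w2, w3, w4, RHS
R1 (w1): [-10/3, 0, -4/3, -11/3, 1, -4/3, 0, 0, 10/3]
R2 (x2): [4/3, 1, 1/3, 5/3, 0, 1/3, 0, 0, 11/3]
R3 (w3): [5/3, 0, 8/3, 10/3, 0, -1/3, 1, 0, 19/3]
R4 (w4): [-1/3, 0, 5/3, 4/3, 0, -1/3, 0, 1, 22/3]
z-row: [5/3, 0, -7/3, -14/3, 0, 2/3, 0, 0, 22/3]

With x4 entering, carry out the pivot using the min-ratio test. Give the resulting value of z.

Ratio test on column x4 — row 1: entry -11/3 ≤ 0; row 2: (11/3)/(5/3) = 11/5; row 3: (19/3)/(10/3) = 19/10; row 4: (22/3)/(4/3) = 11/2. Minimum is 19/10 at row 3 (w3 leaves); pivot element 10/3.
Pivot on row 3; the z-row RHS becomes 22/3 − (-14/3)·(19/10) = 81/5.

81/5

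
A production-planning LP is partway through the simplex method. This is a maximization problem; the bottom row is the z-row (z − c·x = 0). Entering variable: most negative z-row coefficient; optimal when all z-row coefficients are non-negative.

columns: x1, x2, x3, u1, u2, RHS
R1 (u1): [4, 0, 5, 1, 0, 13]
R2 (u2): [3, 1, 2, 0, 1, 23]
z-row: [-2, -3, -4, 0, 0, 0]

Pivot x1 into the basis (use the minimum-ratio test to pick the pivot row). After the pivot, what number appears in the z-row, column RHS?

Ratio test on column x1 — row 1: 13/4 = 13/4; row 2: 23/3 = 23/3. Minimum is 13/4 at row 1 (u1 leaves); pivot element 4.
Divide row 1 by 4; eliminate column x1 from the other rows.
z-row update in column RHS: 0 − (-2)·(13/4) = 13/2.

13/2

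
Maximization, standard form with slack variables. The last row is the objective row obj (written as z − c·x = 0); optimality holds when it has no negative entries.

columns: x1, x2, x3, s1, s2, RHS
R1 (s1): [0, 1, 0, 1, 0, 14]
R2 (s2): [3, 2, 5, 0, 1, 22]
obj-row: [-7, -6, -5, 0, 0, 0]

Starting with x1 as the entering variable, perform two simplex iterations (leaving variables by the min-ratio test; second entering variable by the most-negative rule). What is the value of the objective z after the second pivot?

66

Ratio test on column x1 — row 1: entry 0 ≤ 0; row 2: 22/3 = 22/3. Minimum is 22/3 at row 2 (s2 leaves); pivot element 3.
Pivot on row 2; the obj-row RHS becomes 0 − (-7)·(22/3) = 154/3.
Next entering variable (most negative obj-row entry -4/3): x2.
Ratio test on column x2 — row 1: 14/1 = 14; row 2: (22/3)/(2/3) = 11. Minimum is 11 at row 2 (x1 leaves); pivot element 2/3.
After the second pivot the obj-row RHS is 154/3 − (-4/3)·11 = 66.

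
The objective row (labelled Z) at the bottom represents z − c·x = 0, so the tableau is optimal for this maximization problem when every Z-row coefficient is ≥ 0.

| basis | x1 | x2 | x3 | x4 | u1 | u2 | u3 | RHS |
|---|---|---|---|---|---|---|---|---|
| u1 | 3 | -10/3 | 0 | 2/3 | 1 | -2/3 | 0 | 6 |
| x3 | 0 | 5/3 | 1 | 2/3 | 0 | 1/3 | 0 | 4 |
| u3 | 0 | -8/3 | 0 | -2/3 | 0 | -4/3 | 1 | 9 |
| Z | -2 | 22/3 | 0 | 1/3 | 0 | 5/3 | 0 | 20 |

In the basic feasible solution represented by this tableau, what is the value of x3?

x3 is basic (row 2); its value is the RHS of that row, 4.

4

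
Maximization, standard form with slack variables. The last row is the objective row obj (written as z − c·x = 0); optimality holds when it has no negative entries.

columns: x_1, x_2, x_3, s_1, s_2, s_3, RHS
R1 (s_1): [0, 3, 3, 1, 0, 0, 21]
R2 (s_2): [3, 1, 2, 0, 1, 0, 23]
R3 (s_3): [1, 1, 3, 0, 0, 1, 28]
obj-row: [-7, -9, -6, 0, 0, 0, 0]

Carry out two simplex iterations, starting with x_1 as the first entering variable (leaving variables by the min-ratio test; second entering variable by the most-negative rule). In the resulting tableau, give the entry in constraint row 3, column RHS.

Ratio test on column x_1 — row 1: entry 0 ≤ 0; row 2: 23/3 = 23/3; row 3: 28/1 = 28. Minimum is 23/3 at row 2 (s_2 leaves); pivot element 3.
Divide row 2 by 3; eliminate column x_1 from the other rows.
Second iteration: most negative obj-row entry is -20/3 in column x_2, so x_2 enters.
Ratio test on column x_2 — row 1: 21/3 = 7; row 2: (23/3)/(1/3) = 23; row 3: (61/3)/(2/3) = 61/2. Minimum is 7 at row 1 (s_1 leaves); pivot element 3.
Divide row 1 by 3; eliminate column x_2 from the other rows.
After both pivots, the entry at constraint row 3, column RHS is 47/3.

47/3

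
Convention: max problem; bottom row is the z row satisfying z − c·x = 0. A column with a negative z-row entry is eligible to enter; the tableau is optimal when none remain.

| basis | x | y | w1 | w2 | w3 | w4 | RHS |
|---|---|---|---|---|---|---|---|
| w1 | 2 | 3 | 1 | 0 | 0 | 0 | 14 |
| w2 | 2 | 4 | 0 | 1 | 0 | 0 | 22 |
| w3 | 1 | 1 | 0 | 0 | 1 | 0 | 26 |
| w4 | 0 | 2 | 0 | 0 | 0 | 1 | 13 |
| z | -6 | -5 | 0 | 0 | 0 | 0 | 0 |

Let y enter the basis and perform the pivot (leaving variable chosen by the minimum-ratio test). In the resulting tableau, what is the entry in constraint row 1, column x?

2/3

Ratio test on column y — row 1: 14/3 = 14/3; row 2: 22/4 = 11/2; row 3: 26/1 = 26; row 4: 13/2 = 13/2. Minimum is 14/3 at row 1 (w1 leaves); pivot element 3.
Divide row 1 by 3; eliminate column y from the other rows.
In the new row 1, the x entry is the old entry divided by the pivot: 2/3 = 2/3.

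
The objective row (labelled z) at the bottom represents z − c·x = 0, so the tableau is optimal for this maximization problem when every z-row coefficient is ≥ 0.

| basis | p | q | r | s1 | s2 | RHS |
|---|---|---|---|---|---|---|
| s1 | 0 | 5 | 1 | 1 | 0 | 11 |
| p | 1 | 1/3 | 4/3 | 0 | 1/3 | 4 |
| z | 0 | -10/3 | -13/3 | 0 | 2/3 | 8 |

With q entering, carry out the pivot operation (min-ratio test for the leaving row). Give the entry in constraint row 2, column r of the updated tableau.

19/15

Ratio test on column q — row 1: 11/5 = 11/5; row 2: 4/(1/3) = 12. Minimum is 11/5 at row 1 (s1 leaves); pivot element 5.
Divide row 1 by 5; eliminate column q from the other rows.
Row 2 update in column r: 4/3 − (1/3)·(1/5) = 19/15.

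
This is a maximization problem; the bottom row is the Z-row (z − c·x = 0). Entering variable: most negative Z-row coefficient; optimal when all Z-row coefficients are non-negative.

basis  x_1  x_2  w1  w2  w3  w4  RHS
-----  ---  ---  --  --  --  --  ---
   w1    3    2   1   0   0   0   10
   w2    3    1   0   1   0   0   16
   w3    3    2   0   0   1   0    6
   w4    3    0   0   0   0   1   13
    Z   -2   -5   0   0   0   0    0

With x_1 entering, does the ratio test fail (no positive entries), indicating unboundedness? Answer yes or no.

Column x_1 has positive entries in row(s) 1, 2, 3, 4, so the ratio test bounds it — not unbounded.

no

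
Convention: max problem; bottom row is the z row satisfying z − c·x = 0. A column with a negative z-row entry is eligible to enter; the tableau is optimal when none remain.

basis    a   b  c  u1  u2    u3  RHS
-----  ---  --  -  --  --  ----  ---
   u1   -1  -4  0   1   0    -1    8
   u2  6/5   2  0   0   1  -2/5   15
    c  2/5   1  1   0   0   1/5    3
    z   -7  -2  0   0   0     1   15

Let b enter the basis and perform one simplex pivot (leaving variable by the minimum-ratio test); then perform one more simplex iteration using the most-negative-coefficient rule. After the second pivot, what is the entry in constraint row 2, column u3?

-1

Ratio test on column b — row 1: entry -4 ≤ 0; row 2: 15/2 = 15/2; row 3: 3/1 = 3. Minimum is 3 at row 3 (c leaves); pivot element 1.
Divide row 3 by 1; eliminate column b from the other rows.
Second iteration: most negative z-row entry is -31/5 in column a, so a enters.
Ratio test on column a — row 1: 20/(3/5) = 100/3; row 2: 9/(2/5) = 45/2; row 3: 3/(2/5) = 15/2. Minimum is 15/2 at row 3 (b leaves); pivot element 2/5.
Divide row 3 by 2/5; eliminate column a from the other rows.
After both pivots, the entry at constraint row 2, column u3 is -1.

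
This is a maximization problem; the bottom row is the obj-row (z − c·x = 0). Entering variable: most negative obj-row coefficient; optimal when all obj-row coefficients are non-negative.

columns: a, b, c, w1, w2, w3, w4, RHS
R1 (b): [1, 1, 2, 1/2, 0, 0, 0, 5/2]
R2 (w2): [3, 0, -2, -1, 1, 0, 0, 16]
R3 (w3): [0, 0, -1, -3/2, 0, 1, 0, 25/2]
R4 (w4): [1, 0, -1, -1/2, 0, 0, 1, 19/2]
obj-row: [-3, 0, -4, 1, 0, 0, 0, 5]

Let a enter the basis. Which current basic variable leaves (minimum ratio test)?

b

Column a entries and ratios — b: (5/2)/1 = 5/2; w2: 16/3 = 16/3; w3: 0 ≤ 0, skip; w4: (19/2)/1 = 19/2.
Smallest ratio is 5/2 in the row of b, so b leaves.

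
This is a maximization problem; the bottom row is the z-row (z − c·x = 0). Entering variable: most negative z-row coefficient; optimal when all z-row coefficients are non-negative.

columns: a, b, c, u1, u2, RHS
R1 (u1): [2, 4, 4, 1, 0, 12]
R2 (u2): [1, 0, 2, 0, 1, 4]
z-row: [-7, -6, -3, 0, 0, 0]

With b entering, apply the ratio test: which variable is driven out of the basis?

u1

Column b entries and ratios — u1: 12/4 = 3; u2: 0 ≤ 0, skip.
Smallest ratio is 3 in the row of u1, so u1 leaves.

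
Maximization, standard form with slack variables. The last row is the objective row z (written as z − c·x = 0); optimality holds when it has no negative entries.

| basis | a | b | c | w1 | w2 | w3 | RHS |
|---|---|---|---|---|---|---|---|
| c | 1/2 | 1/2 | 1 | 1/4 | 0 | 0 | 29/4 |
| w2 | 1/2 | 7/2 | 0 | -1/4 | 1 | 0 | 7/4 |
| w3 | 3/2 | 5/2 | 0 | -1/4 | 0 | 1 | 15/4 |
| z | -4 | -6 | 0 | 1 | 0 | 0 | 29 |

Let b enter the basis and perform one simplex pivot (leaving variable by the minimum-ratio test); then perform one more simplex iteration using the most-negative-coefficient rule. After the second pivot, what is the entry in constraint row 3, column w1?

Ratio test on column b — row 1: (29/4)/(1/2) = 29/2; row 2: (7/4)/(7/2) = 1/2; row 3: (15/4)/(5/2) = 3/2. Minimum is 1/2 at row 2 (w2 leaves); pivot element 7/2.
Divide row 2 by 7/2; eliminate column b from the other rows.
Second iteration: most negative z-row entry is -22/7 in column a, so a enters.
Ratio test on column a — row 1: 7/(3/7) = 49/3; row 2: (1/2)/(1/7) = 7/2; row 3: (5/2)/(8/7) = 35/16. Minimum is 35/16 at row 3 (w3 leaves); pivot element 8/7.
Divide row 3 by 8/7; eliminate column a from the other rows.
After both pivots, the entry at constraint row 3, column w1 is -1/16.

-1/16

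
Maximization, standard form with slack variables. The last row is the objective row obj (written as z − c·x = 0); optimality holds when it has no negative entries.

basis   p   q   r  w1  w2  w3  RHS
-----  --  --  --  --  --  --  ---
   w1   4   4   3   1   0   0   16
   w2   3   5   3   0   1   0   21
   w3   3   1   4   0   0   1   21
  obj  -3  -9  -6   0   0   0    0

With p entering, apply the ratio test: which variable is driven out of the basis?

Column p entries and ratios — w1: 16/4 = 4; w2: 21/3 = 7; w3: 21/3 = 7.
Smallest ratio is 4 in the row of w1, so w1 leaves.

w1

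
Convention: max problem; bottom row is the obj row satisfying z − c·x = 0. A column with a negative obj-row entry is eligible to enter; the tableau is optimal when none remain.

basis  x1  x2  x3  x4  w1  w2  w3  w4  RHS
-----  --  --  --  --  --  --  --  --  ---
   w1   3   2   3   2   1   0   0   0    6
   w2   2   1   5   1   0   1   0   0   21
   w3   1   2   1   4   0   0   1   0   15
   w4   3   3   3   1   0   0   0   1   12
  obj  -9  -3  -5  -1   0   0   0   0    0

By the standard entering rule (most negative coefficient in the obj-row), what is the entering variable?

x1

Negative obj-row entries: x1: -9, x2: -3, x3: -5, x4: -1.
The most negative is -9 in column x1, so x1 enters.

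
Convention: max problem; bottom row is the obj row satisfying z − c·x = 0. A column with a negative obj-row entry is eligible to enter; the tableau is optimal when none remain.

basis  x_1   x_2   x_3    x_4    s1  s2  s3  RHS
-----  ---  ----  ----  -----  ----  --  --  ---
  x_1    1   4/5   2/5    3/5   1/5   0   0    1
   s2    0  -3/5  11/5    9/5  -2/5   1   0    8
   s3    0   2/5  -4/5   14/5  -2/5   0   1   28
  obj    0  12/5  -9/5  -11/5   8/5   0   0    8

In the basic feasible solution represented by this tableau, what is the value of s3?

s3 is basic (row 3); its value is the RHS of that row, 28.

28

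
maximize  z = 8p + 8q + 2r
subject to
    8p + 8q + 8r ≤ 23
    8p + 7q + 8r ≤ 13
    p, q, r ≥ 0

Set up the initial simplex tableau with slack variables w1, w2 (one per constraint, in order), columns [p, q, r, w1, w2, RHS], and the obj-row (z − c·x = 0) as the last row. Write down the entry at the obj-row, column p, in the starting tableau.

-8

The obj-row carries the negated objective coefficients: the p entry is -8.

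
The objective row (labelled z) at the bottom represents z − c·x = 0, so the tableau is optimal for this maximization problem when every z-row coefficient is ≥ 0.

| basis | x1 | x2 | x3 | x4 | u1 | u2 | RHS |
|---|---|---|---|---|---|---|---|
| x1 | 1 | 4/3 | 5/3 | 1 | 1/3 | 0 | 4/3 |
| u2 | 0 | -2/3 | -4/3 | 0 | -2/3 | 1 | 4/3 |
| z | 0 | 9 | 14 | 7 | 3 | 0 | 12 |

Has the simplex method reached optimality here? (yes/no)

Every z-row coefficient is ≥ 0, so the tableau is optimal.

yes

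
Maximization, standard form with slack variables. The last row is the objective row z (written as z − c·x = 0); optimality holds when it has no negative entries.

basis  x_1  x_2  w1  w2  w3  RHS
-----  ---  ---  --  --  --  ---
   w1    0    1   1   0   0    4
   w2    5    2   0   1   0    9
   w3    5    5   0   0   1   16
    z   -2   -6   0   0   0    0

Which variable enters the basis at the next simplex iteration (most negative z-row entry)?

Negative z-row entries: x_1: -2, x_2: -6.
The most negative is -6 in column x_2, so x_2 enters.

x_2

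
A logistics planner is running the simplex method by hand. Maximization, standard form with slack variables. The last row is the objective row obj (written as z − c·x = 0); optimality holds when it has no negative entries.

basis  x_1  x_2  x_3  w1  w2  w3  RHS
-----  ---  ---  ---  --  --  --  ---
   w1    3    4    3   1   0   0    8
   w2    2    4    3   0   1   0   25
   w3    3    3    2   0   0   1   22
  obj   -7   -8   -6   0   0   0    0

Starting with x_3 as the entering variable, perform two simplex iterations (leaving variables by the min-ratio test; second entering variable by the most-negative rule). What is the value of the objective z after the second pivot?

56/3

Ratio test on column x_3 — row 1: 8/3 = 8/3; row 2: 25/3 = 25/3; row 3: 22/2 = 11. Minimum is 8/3 at row 1 (w1 leaves); pivot element 3.
Pivot on row 1; the obj-row RHS becomes 0 − (-6)·(8/3) = 16.
Next entering variable (most negative obj-row entry -1): x_1.
Ratio test on column x_1 — row 1: (8/3)/1 = 8/3; row 2: entry -1 ≤ 0; row 3: (50/3)/1 = 50/3. Minimum is 8/3 at row 1 (x_3 leaves); pivot element 1.
After the second pivot the obj-row RHS is 16 − (-1)·(8/3) = 56/3.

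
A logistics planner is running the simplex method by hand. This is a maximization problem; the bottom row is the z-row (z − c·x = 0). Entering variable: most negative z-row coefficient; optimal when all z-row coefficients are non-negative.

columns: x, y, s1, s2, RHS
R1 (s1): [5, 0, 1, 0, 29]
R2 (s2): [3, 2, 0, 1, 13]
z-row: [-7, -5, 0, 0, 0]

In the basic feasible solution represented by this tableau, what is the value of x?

0

x is not in the basis, so in the current basic feasible solution x = 0.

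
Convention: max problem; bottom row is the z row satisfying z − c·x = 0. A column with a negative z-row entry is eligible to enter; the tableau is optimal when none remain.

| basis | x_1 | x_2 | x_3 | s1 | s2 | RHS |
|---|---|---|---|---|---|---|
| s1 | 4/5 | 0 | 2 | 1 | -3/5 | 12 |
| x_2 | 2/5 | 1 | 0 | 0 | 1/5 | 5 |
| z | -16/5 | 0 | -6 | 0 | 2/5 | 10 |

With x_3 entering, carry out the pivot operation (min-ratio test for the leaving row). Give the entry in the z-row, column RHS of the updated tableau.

Ratio test on column x_3 — row 1: 12/2 = 6; row 2: entry 0 ≤ 0. Minimum is 6 at row 1 (s1 leaves); pivot element 2.
Divide row 1 by 2; eliminate column x_3 from the other rows.
z-row update in column RHS: 10 − (-6)·6 = 46.

46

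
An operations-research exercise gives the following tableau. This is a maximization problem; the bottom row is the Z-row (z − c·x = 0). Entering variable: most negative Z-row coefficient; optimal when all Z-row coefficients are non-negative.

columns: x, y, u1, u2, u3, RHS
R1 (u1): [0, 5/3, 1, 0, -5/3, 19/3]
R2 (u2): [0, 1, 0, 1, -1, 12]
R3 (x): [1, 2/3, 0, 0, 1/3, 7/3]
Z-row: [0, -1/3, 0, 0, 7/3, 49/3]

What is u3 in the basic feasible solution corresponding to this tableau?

0

u3 is not in the basis, so in the current basic feasible solution u3 = 0.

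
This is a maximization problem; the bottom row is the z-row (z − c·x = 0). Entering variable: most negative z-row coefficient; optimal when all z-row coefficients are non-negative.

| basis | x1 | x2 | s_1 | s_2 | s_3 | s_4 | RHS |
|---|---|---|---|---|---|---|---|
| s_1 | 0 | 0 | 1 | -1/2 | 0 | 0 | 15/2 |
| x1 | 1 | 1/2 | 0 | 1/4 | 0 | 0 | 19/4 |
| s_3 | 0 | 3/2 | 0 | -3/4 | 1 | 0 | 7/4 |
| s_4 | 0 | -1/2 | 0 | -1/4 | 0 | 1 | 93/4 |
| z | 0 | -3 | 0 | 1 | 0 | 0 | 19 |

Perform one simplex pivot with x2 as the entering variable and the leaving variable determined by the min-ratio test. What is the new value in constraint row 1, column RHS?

Ratio test on column x2 — row 1: entry 0 ≤ 0; row 2: (19/4)/(1/2) = 19/2; row 3: (7/4)/(3/2) = 7/6; row 4: entry -1/2 ≤ 0. Minimum is 7/6 at row 3 (s_3 leaves); pivot element 3/2.
Divide row 3 by 3/2; eliminate column x2 from the other rows.
Row 1 update in column RHS: 15/2 − 0·(7/6) = 15/2.

15/2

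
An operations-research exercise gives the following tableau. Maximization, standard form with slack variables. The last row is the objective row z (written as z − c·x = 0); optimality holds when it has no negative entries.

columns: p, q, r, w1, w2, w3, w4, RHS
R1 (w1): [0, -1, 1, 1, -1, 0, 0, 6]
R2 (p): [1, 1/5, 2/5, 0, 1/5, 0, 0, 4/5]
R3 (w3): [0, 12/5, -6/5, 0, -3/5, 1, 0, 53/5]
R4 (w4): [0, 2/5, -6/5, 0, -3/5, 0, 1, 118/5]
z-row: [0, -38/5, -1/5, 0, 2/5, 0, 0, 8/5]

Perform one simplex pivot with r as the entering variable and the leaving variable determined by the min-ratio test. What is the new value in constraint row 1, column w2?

-3/2

Ratio test on column r — row 1: 6/1 = 6; row 2: (4/5)/(2/5) = 2; row 3: entry -6/5 ≤ 0; row 4: entry -6/5 ≤ 0. Minimum is 2 at row 2 (p leaves); pivot element 2/5.
Divide row 2 by 2/5; eliminate column r from the other rows.
Row 1 update in column w2: -1 − 1·(1/2) = -3/2.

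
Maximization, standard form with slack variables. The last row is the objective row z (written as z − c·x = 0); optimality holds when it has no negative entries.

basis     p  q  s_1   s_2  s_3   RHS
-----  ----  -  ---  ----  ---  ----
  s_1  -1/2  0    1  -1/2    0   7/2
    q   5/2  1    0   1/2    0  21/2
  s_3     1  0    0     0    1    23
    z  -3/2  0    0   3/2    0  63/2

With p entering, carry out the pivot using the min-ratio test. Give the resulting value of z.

Ratio test on column p — row 1: entry -1/2 ≤ 0; row 2: (21/2)/(5/2) = 21/5; row 3: 23/1 = 23. Minimum is 21/5 at row 2 (q leaves); pivot element 5/2.
Pivot on row 2; the z-row RHS becomes 63/2 − (-3/2)·(21/5) = 189/5.

189/5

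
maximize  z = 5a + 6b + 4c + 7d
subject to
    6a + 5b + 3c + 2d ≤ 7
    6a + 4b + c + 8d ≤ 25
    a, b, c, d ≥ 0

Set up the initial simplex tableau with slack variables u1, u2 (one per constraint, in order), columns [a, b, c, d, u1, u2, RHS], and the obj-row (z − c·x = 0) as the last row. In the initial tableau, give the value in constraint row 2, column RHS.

The RHS of constraint 2 is b_2 = 25.

25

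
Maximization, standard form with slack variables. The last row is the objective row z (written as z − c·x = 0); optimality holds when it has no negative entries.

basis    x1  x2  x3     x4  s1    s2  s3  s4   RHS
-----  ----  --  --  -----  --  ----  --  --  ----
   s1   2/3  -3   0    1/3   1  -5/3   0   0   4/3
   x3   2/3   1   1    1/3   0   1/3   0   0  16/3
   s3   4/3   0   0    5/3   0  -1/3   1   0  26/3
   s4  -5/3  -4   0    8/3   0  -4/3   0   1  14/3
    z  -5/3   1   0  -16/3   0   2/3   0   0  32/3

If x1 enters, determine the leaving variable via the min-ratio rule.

Column x1 entries and ratios — s1: (4/3)/(2/3) = 2; x3: (16/3)/(2/3) = 8; s3: (26/3)/(4/3) = 13/2; s4: -5/3 ≤ 0, skip.
Smallest ratio is 2 in the row of s1, so s1 leaves.

s1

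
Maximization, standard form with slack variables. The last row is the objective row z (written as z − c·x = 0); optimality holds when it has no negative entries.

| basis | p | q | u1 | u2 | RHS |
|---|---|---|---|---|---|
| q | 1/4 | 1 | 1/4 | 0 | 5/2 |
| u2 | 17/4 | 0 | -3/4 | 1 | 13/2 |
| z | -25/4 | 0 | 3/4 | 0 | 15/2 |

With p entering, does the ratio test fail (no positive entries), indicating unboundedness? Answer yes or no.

Column p has positive entries in row(s) 1, 2, so the ratio test bounds it — not unbounded.

no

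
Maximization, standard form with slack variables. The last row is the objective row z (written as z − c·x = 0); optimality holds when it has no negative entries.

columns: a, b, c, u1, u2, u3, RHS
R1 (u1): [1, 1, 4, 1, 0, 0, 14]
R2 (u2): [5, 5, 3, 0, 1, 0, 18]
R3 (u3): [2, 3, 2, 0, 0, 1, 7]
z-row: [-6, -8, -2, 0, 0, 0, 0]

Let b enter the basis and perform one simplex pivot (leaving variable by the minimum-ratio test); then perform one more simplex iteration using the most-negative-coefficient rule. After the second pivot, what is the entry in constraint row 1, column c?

3

Ratio test on column b — row 1: 14/1 = 14; row 2: 18/5 = 18/5; row 3: 7/3 = 7/3. Minimum is 7/3 at row 3 (u3 leaves); pivot element 3.
Divide row 3 by 3; eliminate column b from the other rows.
Second iteration: most negative z-row entry is -2/3 in column a, so a enters.
Ratio test on column a — row 1: (35/3)/(1/3) = 35; row 2: (19/3)/(5/3) = 19/5; row 3: (7/3)/(2/3) = 7/2. Minimum is 7/2 at row 3 (b leaves); pivot element 2/3.
Divide row 3 by 2/3; eliminate column a from the other rows.
After both pivots, the entry at constraint row 1, column c is 3.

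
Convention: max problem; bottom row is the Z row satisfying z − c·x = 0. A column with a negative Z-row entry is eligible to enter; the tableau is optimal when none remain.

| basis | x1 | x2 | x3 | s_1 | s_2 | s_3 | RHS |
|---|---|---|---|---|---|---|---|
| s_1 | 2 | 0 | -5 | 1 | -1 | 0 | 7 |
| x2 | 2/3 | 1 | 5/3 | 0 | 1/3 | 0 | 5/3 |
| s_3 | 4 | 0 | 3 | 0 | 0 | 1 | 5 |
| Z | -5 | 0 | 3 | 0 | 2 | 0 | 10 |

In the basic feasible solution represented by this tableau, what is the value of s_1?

s_1 is basic (row 1); its value is the RHS of that row, 7.

7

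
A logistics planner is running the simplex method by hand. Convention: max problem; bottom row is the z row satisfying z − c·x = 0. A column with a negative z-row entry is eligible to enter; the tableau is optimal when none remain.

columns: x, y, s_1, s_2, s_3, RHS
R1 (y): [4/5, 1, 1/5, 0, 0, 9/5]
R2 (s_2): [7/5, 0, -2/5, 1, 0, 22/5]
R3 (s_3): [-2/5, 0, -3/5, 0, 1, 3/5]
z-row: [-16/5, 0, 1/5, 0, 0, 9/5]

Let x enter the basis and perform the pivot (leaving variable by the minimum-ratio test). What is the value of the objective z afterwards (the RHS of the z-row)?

9

Ratio test on column x — row 1: (9/5)/(4/5) = 9/4; row 2: (22/5)/(7/5) = 22/7; row 3: entry -2/5 ≤ 0. Minimum is 9/4 at row 1 (y leaves); pivot element 4/5.
Pivot on row 1; the z-row RHS becomes 9/5 − (-16/5)·(9/4) = 9.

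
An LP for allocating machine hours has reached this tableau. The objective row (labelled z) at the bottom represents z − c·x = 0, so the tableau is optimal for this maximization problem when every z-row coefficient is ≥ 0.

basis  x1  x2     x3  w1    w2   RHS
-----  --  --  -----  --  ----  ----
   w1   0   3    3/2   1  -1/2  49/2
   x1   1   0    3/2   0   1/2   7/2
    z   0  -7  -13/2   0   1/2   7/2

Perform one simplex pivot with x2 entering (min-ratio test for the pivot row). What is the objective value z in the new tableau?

182/3

Ratio test on column x2 — row 1: (49/2)/3 = 49/6; row 2: entry 0 ≤ 0. Minimum is 49/6 at row 1 (w1 leaves); pivot element 3.
Pivot on row 1; the z-row RHS becomes 7/2 − (-7)·(49/6) = 182/3.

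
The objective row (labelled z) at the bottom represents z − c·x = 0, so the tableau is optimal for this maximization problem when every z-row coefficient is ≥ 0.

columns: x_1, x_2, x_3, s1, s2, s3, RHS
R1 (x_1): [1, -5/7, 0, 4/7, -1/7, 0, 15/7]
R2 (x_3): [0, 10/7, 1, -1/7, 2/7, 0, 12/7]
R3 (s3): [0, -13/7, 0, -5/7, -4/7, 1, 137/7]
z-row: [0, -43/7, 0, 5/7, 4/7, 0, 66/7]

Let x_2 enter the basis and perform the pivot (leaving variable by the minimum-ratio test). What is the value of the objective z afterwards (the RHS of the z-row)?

Ratio test on column x_2 — row 1: entry -5/7 ≤ 0; row 2: (12/7)/(10/7) = 6/5; row 3: entry -13/7 ≤ 0. Minimum is 6/5 at row 2 (x_3 leaves); pivot element 10/7.
Pivot on row 2; the z-row RHS becomes 66/7 − (-43/7)·(6/5) = 84/5.

84/5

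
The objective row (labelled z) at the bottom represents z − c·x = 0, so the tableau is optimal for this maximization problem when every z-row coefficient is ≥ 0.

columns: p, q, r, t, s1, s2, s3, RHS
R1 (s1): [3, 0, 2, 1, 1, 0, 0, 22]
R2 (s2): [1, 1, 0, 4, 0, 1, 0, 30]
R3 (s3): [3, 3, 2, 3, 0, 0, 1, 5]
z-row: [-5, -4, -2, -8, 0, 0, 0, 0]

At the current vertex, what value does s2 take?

30

s2 is basic (row 2); its value is the RHS of that row, 30.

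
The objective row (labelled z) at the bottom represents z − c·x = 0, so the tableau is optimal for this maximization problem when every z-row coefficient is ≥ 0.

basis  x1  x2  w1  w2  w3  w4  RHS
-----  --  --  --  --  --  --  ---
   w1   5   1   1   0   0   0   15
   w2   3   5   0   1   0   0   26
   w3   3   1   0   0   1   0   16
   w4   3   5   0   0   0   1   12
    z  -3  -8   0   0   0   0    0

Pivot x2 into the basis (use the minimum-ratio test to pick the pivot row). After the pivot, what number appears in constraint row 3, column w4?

-1/5

Ratio test on column x2 — row 1: 15/1 = 15; row 2: 26/5 = 26/5; row 3: 16/1 = 16; row 4: 12/5 = 12/5. Minimum is 12/5 at row 4 (w4 leaves); pivot element 5.
Divide row 4 by 5; eliminate column x2 from the other rows.
Row 3 update in column w4: 0 − 1·(1/5) = -1/5.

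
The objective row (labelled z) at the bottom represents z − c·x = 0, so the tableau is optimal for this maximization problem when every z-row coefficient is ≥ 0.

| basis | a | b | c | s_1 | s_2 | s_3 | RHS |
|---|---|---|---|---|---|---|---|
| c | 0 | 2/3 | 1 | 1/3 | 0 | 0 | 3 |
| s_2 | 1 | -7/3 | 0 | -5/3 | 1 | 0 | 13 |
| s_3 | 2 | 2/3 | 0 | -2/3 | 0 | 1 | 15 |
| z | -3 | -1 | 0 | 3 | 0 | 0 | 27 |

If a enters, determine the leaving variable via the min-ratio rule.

s_3

Column a entries and ratios — c: 0 ≤ 0, skip; s_2: 13/1 = 13; s_3: 15/2 = 15/2.
Smallest ratio is 15/2 in the row of s_3, so s_3 leaves.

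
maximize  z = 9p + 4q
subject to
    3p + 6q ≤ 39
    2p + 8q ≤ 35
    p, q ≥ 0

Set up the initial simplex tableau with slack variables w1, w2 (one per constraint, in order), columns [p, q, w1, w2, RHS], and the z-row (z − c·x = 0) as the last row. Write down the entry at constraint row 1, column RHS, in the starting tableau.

The RHS of constraint 1 is b_1 = 39.

39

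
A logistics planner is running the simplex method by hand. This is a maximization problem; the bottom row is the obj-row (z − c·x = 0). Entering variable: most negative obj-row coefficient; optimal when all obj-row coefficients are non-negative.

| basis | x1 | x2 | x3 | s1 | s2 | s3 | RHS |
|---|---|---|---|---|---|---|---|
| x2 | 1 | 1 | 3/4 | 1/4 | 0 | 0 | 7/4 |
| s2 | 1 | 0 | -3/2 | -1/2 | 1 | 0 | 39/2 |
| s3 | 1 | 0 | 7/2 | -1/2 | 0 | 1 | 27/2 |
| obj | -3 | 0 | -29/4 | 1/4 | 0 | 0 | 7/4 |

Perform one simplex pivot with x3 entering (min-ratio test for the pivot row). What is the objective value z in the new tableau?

56/3

Ratio test on column x3 — row 1: (7/4)/(3/4) = 7/3; row 2: entry -3/2 ≤ 0; row 3: (27/2)/(7/2) = 27/7. Minimum is 7/3 at row 1 (x2 leaves); pivot element 3/4.
Pivot on row 1; the obj-row RHS becomes 7/4 − (-29/4)·(7/3) = 56/3.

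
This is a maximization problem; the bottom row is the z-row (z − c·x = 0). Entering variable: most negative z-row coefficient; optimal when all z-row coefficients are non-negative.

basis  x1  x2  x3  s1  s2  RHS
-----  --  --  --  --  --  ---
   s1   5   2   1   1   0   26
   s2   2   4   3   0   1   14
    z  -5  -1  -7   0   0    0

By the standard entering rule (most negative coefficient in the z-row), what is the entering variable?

Negative z-row entries: x1: -5, x2: -1, x3: -7.
The most negative is -7 in column x3, so x3 enters.

x3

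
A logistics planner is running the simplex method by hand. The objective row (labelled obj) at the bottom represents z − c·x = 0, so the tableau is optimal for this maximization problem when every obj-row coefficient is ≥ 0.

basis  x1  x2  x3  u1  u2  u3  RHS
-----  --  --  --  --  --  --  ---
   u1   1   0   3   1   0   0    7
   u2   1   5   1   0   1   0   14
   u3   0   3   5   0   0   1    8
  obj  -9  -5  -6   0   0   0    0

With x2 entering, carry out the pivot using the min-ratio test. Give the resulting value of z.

Ratio test on column x2 — row 1: entry 0 ≤ 0; row 2: 14/5 = 14/5; row 3: 8/3 = 8/3. Minimum is 8/3 at row 3 (u3 leaves); pivot element 3.
Pivot on row 3; the obj-row RHS becomes 0 − (-5)·(8/3) = 40/3.

40/3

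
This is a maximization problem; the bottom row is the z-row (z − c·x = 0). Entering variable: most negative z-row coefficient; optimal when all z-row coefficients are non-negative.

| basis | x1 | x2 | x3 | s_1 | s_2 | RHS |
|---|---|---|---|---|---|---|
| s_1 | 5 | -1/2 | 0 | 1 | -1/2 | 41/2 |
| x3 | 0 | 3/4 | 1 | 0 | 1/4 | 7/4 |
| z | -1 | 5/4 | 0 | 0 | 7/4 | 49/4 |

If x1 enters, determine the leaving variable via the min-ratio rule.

s_1

Column x1 entries and ratios — s_1: (41/2)/5 = 41/10; x3: 0 ≤ 0, skip.
Smallest ratio is 41/10 in the row of s_1, so s_1 leaves.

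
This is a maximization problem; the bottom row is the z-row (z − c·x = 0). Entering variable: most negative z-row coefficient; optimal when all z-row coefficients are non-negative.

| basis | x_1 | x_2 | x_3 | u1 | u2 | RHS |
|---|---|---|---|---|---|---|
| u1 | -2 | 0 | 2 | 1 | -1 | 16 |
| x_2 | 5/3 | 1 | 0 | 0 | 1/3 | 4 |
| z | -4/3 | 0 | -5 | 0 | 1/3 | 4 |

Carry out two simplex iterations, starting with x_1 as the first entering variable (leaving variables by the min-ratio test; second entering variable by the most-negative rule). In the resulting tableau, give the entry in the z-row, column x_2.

Ratio test on column x_1 — row 1: entry -2 ≤ 0; row 2: 4/(5/3) = 12/5. Minimum is 12/5 at row 2 (x_2 leaves); pivot element 5/3.
Divide row 2 by 5/3; eliminate column x_1 from the other rows.
Second iteration: most negative z-row entry is -5 in column x_3, so x_3 enters.
Ratio test on column x_3 — row 1: (104/5)/2 = 52/5; row 2: entry 0 ≤ 0. Minimum is 52/5 at row 1 (u1 leaves); pivot element 2.
Divide row 1 by 2; eliminate column x_3 from the other rows.
After both pivots, the entry at the z-row, column x_2 is 19/5.

19/5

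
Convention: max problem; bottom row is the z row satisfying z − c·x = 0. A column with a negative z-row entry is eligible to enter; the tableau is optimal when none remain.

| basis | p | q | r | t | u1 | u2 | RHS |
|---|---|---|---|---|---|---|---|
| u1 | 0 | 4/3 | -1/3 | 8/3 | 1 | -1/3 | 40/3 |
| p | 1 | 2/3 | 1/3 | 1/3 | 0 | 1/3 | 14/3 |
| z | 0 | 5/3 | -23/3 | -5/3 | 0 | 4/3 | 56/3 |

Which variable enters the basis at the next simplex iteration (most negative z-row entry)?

Negative z-row entries: r: -23/3, t: -5/3.
The most negative is -23/3 in column r, so r enters.

r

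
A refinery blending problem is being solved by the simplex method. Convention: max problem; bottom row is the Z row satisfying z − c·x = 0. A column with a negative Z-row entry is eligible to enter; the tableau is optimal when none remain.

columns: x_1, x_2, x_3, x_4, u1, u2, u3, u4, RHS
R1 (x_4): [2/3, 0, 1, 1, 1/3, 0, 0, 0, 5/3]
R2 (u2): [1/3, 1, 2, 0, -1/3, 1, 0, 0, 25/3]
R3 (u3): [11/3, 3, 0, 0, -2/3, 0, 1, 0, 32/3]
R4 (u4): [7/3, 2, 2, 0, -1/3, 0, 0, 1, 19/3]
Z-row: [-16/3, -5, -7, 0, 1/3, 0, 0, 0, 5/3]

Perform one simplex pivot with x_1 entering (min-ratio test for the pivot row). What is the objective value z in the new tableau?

Ratio test on column x_1 — row 1: (5/3)/(2/3) = 5/2; row 2: (25/3)/(1/3) = 25; row 3: (32/3)/(11/3) = 32/11; row 4: (19/3)/(7/3) = 19/7. Minimum is 5/2 at row 1 (x_4 leaves); pivot element 2/3.
Pivot on row 1; the Z-row RHS becomes 5/3 − (-16/3)·(5/2) = 15.

15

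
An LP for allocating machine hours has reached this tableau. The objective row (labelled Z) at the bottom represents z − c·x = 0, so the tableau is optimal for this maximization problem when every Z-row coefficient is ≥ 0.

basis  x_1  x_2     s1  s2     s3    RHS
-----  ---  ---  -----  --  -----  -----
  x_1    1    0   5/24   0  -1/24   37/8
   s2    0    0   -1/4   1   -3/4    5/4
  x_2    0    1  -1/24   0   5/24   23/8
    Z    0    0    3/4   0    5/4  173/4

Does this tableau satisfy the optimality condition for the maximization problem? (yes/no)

yes

Every Z-row coefficient is ≥ 0, so the tableau is optimal.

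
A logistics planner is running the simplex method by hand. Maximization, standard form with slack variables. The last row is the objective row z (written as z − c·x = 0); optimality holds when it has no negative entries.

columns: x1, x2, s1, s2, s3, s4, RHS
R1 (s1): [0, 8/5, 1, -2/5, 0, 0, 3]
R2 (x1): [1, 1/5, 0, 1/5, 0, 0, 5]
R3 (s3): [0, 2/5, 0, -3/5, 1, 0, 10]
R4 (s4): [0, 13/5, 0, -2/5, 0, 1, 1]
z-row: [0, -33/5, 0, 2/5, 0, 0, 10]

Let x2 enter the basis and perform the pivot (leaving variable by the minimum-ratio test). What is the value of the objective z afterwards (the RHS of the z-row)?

163/13

Ratio test on column x2 — row 1: 3/(8/5) = 15/8; row 2: 5/(1/5) = 25; row 3: 10/(2/5) = 25; row 4: 1/(13/5) = 5/13. Minimum is 5/13 at row 4 (s4 leaves); pivot element 13/5.
Pivot on row 4; the z-row RHS becomes 10 − (-33/5)·(5/13) = 163/13.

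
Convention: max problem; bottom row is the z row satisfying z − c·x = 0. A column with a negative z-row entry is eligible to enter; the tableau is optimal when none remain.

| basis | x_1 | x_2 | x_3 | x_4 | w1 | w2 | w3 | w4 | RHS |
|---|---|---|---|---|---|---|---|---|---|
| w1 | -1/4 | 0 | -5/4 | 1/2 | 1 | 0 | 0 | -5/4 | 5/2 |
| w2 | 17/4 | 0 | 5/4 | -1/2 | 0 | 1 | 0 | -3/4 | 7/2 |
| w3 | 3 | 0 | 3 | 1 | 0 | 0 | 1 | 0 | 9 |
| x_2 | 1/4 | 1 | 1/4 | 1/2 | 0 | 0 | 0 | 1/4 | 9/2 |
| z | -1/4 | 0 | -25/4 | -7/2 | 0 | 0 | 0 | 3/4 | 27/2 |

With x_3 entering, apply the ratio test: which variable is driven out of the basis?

w2

Column x_3 entries and ratios — w1: -5/4 ≤ 0, skip; w2: (7/2)/(5/4) = 14/5; w3: 9/3 = 3; x_2: (9/2)/(1/4) = 18.
Smallest ratio is 14/5 in the row of w2, so w2 leaves.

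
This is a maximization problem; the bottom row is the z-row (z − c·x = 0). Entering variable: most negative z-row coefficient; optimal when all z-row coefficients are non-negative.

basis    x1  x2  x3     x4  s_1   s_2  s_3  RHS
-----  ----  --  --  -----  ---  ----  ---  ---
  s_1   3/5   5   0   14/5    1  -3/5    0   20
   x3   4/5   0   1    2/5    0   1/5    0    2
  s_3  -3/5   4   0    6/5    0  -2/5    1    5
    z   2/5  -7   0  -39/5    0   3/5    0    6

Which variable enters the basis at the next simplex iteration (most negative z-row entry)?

x4

Negative z-row entries: x2: -7, x4: -39/5.
The most negative is -39/5 in column x4, so x4 enters.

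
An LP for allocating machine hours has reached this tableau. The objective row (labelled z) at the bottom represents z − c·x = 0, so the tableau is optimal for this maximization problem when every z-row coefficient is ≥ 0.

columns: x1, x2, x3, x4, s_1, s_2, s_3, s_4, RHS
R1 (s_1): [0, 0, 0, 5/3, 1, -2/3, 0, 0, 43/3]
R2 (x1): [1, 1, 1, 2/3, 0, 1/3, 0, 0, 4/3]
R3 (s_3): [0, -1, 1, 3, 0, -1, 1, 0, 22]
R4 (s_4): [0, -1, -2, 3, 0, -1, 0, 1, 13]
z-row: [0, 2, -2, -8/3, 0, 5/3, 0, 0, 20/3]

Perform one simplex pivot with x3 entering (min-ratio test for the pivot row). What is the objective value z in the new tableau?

Ratio test on column x3 — row 1: entry 0 ≤ 0; row 2: (4/3)/1 = 4/3; row 3: 22/1 = 22; row 4: entry -2 ≤ 0. Minimum is 4/3 at row 2 (x1 leaves); pivot element 1.
Pivot on row 2; the z-row RHS becomes 20/3 − (-2)·(4/3) = 28/3.

28/3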